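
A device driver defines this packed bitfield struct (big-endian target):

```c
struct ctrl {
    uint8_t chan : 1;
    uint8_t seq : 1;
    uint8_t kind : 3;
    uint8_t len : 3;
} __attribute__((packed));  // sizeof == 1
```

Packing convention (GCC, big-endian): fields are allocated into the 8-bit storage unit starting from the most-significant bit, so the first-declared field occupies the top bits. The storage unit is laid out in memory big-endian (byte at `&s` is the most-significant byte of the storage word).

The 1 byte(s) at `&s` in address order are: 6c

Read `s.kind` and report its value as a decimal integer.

5

[0]=0x6c (big-endian) → word 0x6c
chan [7+:1] = (word>>7) & 0x1 = 0
seq [6+:1] = (word>>6) & 0x1 = 1
kind [3+:3] = (word>>3) & 0x7 = 5  ←
len [0+:3] = (word>>0) & 0x7 = 4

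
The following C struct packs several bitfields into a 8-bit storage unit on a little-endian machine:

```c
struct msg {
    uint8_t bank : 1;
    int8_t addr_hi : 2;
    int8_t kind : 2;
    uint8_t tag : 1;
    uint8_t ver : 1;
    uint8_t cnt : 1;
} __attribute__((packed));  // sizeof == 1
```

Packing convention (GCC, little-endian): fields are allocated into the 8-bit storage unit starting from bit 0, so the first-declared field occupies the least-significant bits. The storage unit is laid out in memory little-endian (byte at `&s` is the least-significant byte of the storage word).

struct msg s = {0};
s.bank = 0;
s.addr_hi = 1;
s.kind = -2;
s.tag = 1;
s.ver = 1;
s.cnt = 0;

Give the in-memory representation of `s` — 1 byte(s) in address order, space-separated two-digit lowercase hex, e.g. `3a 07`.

72

bank (1b) val=0 bits=0x0 at bit 0: 0x00
addr_hi (2b) val=1 bits=0x1 at bit 1: 0x02
kind (2b) val=-2 bits=0x2 at bit 3: 0x12
tag (1b) val=1 bits=0x1 at bit 5: 0x32
ver (1b) val=1 bits=0x1 at bit 6: 0x72
cnt (1b) val=0 bits=0x0 at bit 7: 0x72
word = 0x72 → little-endian bytes:
  [0]=0x72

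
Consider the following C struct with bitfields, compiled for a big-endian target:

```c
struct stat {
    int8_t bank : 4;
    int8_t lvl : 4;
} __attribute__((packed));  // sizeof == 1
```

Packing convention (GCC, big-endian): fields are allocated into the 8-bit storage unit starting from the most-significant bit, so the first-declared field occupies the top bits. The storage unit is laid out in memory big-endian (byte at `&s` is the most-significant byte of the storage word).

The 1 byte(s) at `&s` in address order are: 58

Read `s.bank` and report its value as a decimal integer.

5

[0]=0x58 (big-endian) → word 0x58
bank:4 @ bit 4 → (0x58>>4)&0xf = 0x5  ←
lvl:4 @ bit 0 → (0x58>>0)&0xf = 0x8
bank signed 4b, MSB=0: value = 5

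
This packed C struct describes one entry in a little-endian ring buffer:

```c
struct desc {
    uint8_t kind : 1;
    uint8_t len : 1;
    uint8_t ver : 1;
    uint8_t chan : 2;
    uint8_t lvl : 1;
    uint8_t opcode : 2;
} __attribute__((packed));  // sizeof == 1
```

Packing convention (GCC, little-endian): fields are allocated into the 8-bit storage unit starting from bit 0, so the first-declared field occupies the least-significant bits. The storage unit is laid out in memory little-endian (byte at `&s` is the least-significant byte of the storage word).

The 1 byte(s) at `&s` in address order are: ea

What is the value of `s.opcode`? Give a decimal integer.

[0]=0xea (little-endian) → word 0xea
kind:1 @ bit 0 → (0xea>>0)&0x1 = 0x0
len:1 @ bit 1 → (0xea>>1)&0x1 = 0x1
ver:1 @ bit 2 → (0xea>>2)&0x1 = 0x0
chan:2 @ bit 3 → (0xea>>3)&0x3 = 0x1
lvl:1 @ bit 5 → (0xea>>5)&0x1 = 0x1
opcode:2 @ bit 6 → (0xea>>6)&0x3 = 0x3  ←

3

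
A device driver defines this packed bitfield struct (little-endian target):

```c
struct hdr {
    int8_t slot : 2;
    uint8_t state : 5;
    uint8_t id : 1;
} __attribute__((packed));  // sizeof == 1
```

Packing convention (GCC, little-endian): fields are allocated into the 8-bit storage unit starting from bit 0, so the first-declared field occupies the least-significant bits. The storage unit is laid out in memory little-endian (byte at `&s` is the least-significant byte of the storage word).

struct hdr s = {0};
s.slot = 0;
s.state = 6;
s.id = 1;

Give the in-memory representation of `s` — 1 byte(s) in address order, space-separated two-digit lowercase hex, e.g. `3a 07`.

[0+:2] slot=0 & 0x3 = 0x0; word=0x00
[2+:5] state=6 & 0x1f = 0x6; word=0x18
[7+:1] id=1 & 0x1 = 0x1; word=0x98
word = 0x98 → little-endian bytes:
  [0]=0x98

98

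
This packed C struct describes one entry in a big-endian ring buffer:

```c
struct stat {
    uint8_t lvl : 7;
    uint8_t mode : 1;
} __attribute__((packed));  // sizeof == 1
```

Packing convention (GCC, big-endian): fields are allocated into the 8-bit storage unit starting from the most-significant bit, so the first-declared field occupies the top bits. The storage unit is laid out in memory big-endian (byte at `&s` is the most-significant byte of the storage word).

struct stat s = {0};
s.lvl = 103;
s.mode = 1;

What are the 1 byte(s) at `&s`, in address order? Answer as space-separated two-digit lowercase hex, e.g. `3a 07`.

cf

lvl (7b) val=103 bits=0x67 at bit 1: 0xce
mode (1b) val=1 bits=0x1 at bit 0: 0xcf
word = 0xcf → big-endian bytes:
  [0]=0xcf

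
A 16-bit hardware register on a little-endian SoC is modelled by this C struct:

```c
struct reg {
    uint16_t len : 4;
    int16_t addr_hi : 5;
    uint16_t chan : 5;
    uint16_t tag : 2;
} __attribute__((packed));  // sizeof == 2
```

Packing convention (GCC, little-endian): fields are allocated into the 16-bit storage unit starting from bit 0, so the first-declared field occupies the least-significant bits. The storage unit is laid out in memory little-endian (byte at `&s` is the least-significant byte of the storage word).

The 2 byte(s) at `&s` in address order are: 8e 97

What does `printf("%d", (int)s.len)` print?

14

[0]=0x8e [1]=0x97 (little-endian) → word 0x978e
len [0+:4] = (word>>0) & 0xf = 14  ←
addr_hi [4+:5] = (word>>4) & 0x1f = 24
chan [9+:5] = (word>>9) & 0x1f = 11
tag [14+:2] = (word>>14) & 0x3 = 2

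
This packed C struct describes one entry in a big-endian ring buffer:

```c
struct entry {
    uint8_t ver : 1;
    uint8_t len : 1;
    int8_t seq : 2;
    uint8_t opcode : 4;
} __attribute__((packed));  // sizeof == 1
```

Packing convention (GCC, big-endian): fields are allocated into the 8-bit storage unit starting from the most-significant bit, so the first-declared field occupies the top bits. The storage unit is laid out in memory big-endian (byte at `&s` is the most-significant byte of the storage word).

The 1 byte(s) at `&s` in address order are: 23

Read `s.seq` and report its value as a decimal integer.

-2

[0]=0x23 (big-endian) → word 0x23
ver:1 @ bit 7 → (0x23>>7)&0x1 = 0x0
len:1 @ bit 6 → (0x23>>6)&0x1 = 0x0
seq:2 @ bit 4 → (0x23>>4)&0x3 = 0x2  ←
opcode:4 @ bit 0 → (0x23>>0)&0xf = 0x3
seq signed 2b, MSB=1: 2 - 4 = -2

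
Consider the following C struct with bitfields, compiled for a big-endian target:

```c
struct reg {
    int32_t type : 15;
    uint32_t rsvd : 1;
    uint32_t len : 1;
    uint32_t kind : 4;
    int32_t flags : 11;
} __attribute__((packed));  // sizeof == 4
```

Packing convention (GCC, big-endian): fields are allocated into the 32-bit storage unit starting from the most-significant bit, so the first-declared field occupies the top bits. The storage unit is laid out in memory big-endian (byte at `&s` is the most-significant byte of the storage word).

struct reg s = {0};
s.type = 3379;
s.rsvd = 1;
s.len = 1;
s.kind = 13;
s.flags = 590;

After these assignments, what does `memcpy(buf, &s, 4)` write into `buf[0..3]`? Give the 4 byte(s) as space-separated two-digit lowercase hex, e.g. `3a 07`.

type:15 = 3379 → 0xd33 << 17 → word 0x1a660000
rsvd:1 = 1 → 0x1 << 16 → word 0x1a670000
len:1 = 1 → 0x1 << 15 → word 0x1a678000
kind:4 = 13 → 0xd << 11 → word 0x1a67e800
flags:11 = 590 → 0x24e << 0 → word 0x1a67ea4e
word = 0x1a67ea4e → big-endian bytes:
  [0]=0x1a  [1]=0x67  [2]=0xea  [3]=0x4e

1a 67 ea 4e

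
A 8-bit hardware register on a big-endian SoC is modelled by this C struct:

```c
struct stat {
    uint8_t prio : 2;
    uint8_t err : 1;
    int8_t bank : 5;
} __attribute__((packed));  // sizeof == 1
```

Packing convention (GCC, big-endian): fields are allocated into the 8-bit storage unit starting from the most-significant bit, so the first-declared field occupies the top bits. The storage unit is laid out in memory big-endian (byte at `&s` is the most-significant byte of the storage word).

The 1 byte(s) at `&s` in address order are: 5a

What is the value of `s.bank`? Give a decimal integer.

[0]=0x5a (big-endian) → word 0x5a
prio:2 @ bit 6 → (0x5a>>6)&0x3 = 0x1
err:1 @ bit 5 → (0x5a>>5)&0x1 = 0x0
bank:5 @ bit 0 → (0x5a>>0)&0x1f = 0x1a  ←
bank signed 5b, MSB=1: 26 - 32 = -6

-6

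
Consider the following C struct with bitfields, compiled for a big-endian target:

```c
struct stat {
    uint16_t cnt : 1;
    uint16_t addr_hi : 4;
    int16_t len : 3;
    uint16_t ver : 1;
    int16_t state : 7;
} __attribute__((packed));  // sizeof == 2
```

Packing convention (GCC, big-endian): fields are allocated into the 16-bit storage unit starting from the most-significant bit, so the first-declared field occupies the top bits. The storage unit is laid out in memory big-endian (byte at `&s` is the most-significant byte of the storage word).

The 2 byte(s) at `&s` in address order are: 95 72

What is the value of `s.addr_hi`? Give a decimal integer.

[0]=0x95 [1]=0x72 (big-endian) → word 0x9572
cnt:1 @ bit 15 → (0x9572>>15)&0x1 = 0x1
addr_hi:4 @ bit 11 → (0x9572>>11)&0xf = 0x2  ←
len:3 @ bit 8 → (0x9572>>8)&0x7 = 0x5
ver:1 @ bit 7 → (0x9572>>7)&0x1 = 0x0
state:7 @ bit 0 → (0x9572>>0)&0x7f = 0x72

2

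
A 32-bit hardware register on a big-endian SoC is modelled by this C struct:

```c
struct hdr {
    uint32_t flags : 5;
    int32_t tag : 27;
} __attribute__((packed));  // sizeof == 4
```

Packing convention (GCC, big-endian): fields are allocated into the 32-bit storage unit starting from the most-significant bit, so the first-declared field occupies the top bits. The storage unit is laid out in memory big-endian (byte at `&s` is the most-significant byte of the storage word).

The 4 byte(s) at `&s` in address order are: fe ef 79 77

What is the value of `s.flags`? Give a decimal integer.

31

[0]=0xfe [1]=0xef [2]=0x79 [3]=0x77 (big-endian) → word 0xfeef7977
flags [27+:5] = (word>>27) & 0x1f = 31  ←
tag [0+:27] = (word>>0) & 0x7ffffff = 116357495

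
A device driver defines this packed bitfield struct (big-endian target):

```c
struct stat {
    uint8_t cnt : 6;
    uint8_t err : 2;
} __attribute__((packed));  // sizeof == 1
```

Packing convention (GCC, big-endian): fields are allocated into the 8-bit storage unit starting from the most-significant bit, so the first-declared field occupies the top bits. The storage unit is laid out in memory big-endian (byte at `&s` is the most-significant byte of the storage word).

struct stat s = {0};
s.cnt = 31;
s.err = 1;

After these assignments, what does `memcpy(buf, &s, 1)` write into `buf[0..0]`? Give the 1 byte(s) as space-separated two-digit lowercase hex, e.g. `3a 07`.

cnt:6 = 31 → 0x1f << 2 → word 0x7c
err:2 = 1 → 0x1 << 0 → word 0x7d
word = 0x7d → big-endian bytes:
  [0]=0x7d

7d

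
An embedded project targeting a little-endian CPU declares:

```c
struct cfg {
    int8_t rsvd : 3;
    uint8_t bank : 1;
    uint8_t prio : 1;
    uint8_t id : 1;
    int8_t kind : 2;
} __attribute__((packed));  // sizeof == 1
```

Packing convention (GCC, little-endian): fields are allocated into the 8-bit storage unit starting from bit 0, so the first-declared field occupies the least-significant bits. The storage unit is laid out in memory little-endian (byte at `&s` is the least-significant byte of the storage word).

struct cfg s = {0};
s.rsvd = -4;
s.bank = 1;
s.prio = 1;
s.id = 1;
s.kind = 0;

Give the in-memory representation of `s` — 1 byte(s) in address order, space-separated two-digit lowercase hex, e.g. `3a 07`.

[0+:3] rsvd=-4 & 0x7 = 0x4; word=0x04
[3+:1] bank=1 & 0x1 = 0x1; word=0x0c
[4+:1] prio=1 & 0x1 = 0x1; word=0x1c
[5+:1] id=1 & 0x1 = 0x1; word=0x3c
[6+:2] kind=0 & 0x3 = 0x0; word=0x3c
word = 0x3c → little-endian bytes:
  [0]=0x3c

3c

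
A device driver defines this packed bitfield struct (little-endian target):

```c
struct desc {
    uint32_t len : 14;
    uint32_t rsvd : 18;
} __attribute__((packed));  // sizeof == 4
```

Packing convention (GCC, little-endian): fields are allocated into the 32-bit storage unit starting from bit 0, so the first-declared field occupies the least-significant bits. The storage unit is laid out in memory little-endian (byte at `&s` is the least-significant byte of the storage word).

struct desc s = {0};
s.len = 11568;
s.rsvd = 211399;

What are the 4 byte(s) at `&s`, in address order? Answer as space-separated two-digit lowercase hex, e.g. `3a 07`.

len (14b) val=11568 bits=0x2d30 at bit 0: 0x00002d30
rsvd (18b) val=211399 bits=0x339c7 at bit 14: 0xce71ed30
word = 0xce71ed30 → little-endian bytes:
  [0]=0x30  [1]=0xed  [2]=0x71  [3]=0xce

30 ed 71 ce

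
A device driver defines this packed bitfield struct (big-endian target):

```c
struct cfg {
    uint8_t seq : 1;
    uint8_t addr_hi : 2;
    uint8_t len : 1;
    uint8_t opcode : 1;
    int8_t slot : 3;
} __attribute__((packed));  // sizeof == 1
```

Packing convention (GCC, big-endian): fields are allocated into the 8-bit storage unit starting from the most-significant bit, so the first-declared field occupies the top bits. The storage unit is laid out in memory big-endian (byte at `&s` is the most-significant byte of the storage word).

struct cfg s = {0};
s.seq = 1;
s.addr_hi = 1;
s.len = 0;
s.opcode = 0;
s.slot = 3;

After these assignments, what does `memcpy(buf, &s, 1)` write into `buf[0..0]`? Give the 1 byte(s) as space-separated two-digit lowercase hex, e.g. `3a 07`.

seq (1b) val=1 bits=0x1 at bit 7: 0x80
addr_hi (2b) val=1 bits=0x1 at bit 5: 0xa0
len (1b) val=0 bits=0x0 at bit 4: 0xa0
opcode (1b) val=0 bits=0x0 at bit 3: 0xa0
slot (3b) val=3 bits=0x3 at bit 0: 0xa3
word = 0xa3 → big-endian bytes:
  [0]=0xa3

a3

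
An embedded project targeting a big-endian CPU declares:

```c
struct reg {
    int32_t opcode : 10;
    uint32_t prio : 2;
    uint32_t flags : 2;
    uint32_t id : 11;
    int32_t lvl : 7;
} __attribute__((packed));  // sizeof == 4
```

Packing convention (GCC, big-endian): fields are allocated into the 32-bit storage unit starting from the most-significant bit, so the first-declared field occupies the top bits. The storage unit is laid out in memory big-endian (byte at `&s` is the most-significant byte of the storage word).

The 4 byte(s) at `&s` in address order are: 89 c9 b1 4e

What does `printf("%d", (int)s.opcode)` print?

-473

[0]=0x89 [1]=0xc9 [2]=0xb1 [3]=0x4e (big-endian) → word 0x89c9b14e
opcode:10 @ bit 22 → (0x89c9b14e>>22)&0x3ff = 0x227  ←
prio:2 @ bit 20 → (0x89c9b14e>>20)&0x3 = 0x0
flags:2 @ bit 18 → (0x89c9b14e>>18)&0x3 = 0x2
id:11 @ bit 7 → (0x89c9b14e>>7)&0x7ff = 0x362
lvl:7 @ bit 0 → (0x89c9b14e>>0)&0x7f = 0x4e
opcode signed 10b, MSB=1: 551 - 1024 = -473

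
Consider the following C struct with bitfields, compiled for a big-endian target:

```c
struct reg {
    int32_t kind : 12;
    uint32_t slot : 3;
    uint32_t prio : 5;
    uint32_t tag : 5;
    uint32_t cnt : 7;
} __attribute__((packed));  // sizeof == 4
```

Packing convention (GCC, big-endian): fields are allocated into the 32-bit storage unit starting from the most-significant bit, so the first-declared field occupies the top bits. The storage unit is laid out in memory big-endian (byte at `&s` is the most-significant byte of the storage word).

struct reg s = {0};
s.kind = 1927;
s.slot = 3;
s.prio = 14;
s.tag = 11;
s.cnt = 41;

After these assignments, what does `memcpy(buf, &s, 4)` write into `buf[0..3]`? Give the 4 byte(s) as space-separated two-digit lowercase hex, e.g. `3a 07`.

kind:12 = 1927 → 0x787 << 20 → word 0x78700000
slot:3 = 3 → 0x3 << 17 → word 0x78760000
prio:5 = 14 → 0xe << 12 → word 0x7876e000
tag:5 = 11 → 0xb << 7 → word 0x7876e580
cnt:7 = 41 → 0x29 << 0 → word 0x7876e5a9
word = 0x7876e5a9 → big-endian bytes:
  [0]=0x78  [1]=0x76  [2]=0xe5  [3]=0xa9

78 76 e5 a9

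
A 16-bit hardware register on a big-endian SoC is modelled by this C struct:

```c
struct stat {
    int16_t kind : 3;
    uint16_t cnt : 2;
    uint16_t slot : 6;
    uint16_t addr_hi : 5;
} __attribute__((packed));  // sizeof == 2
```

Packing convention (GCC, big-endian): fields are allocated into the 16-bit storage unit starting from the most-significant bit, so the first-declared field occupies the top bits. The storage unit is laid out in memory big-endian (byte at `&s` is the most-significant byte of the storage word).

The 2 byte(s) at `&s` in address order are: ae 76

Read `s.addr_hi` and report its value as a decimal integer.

22

[0]=0xae [1]=0x76 (big-endian) → word 0xae76
kind [13+:3] = (word>>13) & 0x7 = 5
cnt [11+:2] = (word>>11) & 0x3 = 1
slot [5+:6] = (word>>5) & 0x3f = 51
addr_hi [0+:5] = (word>>0) & 0x1f = 22  ←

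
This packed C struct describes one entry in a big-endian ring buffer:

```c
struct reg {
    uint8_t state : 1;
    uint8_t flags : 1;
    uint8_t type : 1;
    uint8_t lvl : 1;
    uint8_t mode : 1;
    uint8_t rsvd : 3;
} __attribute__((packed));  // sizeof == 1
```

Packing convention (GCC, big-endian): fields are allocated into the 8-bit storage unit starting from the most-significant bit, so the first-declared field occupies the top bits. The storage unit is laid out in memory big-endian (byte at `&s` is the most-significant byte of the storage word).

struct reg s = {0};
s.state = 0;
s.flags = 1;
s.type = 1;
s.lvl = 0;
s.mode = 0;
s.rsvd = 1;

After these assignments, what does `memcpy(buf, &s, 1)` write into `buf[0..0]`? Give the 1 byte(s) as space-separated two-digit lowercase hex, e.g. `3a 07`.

state:1 = 0 → 0x0 << 7 → word 0x00
flags:1 = 1 → 0x1 << 6 → word 0x40
type:1 = 1 → 0x1 << 5 → word 0x60
lvl:1 = 0 → 0x0 << 4 → word 0x60
mode:1 = 0 → 0x0 << 3 → word 0x60
rsvd:3 = 1 → 0x1 << 0 → word 0x61
word = 0x61 → big-endian bytes:
  [0]=0x61

61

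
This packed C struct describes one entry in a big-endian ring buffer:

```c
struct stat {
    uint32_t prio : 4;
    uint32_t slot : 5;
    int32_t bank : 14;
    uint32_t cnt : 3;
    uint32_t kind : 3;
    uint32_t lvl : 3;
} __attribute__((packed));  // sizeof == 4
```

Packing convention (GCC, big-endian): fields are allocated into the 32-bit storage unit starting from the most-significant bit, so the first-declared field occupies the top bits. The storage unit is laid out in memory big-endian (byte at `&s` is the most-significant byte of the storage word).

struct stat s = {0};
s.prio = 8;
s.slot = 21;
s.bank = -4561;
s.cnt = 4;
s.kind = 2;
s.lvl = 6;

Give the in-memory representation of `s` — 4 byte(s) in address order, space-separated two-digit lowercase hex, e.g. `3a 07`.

prio:4 = 8 → 0x8 << 28 → word 0x80000000
slot:5 = 21 → 0x15 << 23 → word 0x8a800000
bank:14 = -4561 → 0x2e2f << 9 → word 0x8adc5e00
cnt:3 = 4 → 0x4 << 6 → word 0x8adc5f00
kind:3 = 2 → 0x2 << 3 → word 0x8adc5f10
lvl:3 = 6 → 0x6 << 0 → word 0x8adc5f16
word = 0x8adc5f16 → big-endian bytes:
  [0]=0x8a  [1]=0xdc  [2]=0x5f  [3]=0x16

8a dc 5f 16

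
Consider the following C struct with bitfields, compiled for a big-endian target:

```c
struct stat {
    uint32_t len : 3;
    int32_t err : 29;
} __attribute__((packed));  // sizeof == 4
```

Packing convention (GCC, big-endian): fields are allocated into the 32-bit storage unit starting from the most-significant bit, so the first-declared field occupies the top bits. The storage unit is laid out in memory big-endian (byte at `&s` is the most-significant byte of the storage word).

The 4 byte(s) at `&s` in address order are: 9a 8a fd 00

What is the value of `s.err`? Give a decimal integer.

[0]=0x9a [1]=0x8a [2]=0xfd [3]=0x00 (big-endian) → word 0x9a8afd00
len:3 @ bit 29 → (0x9a8afd00>>29)&0x7 = 0x4
err:29 @ bit 0 → (0x9a8afd00>>0)&0x1fffffff = 0x1a8afd00  ←
err signed 29b, MSB=1: 445316352 - 536870912 = -91554560

-91554560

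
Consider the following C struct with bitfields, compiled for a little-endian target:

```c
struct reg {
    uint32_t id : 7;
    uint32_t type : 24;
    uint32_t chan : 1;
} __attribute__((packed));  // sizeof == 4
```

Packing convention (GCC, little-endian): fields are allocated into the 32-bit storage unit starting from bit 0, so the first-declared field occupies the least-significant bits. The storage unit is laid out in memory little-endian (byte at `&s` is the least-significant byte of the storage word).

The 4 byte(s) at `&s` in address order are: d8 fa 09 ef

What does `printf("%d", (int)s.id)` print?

[0]=0xd8 [1]=0xfa [2]=0x09 [3]=0xef (little-endian) → word 0xef09fad8
id [0+:7] = (word>>0) & 0x7f = 88  ←
type [7+:24] = (word>>7) & 0xffffff = 14554101
chan [31+:1] = (word>>31) & 0x1 = 1

88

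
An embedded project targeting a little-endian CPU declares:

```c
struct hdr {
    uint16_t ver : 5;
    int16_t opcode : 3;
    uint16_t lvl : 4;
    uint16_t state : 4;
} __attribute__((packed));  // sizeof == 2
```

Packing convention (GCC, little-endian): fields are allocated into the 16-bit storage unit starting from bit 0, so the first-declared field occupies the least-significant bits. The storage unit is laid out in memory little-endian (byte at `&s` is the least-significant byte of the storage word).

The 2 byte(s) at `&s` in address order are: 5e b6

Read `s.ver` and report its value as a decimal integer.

30

[0]=0x5e [1]=0xb6 (little-endian) → word 0xb65e
ver:5 @ bit 0 → (0xb65e>>0)&0x1f = 0x1e  ←
opcode:3 @ bit 5 → (0xb65e>>5)&0x7 = 0x2
lvl:4 @ bit 8 → (0xb65e>>8)&0xf = 0x6
state:4 @ bit 12 → (0xb65e>>12)&0xf = 0xb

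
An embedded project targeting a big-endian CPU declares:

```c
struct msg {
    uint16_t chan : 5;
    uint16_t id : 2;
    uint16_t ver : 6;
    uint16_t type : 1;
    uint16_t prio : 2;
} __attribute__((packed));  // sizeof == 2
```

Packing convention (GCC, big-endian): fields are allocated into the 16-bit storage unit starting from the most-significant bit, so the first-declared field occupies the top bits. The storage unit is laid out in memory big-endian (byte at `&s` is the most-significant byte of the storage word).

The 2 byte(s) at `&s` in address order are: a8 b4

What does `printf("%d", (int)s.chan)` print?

[0]=0xa8 [1]=0xb4 (big-endian) → word 0xa8b4
chan:5 @ bit 11 → (0xa8b4>>11)&0x1f = 0x15  ←
id:2 @ bit 9 → (0xa8b4>>9)&0x3 = 0x0
ver:6 @ bit 3 → (0xa8b4>>3)&0x3f = 0x16
type:1 @ bit 2 → (0xa8b4>>2)&0x1 = 0x1
prio:2 @ bit 0 → (0xa8b4>>0)&0x3 = 0x0

21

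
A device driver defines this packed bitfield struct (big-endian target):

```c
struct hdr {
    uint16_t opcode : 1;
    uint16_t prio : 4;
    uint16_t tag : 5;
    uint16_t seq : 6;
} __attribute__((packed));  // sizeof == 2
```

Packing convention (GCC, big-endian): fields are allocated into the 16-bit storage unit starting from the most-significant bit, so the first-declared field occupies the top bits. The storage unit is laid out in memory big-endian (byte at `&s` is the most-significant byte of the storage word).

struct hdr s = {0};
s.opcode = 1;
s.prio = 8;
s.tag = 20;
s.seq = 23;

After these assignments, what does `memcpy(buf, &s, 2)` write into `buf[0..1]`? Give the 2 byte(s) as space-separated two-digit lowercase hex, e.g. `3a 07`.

c5 17

opcode (1b) val=1 bits=0x1 at bit 15: 0x8000
prio (4b) val=8 bits=0x8 at bit 11: 0xc000
tag (5b) val=20 bits=0x14 at bit 6: 0xc500
seq (6b) val=23 bits=0x17 at bit 0: 0xc517
word = 0xc517 → big-endian bytes:
  [0]=0xc5  [1]=0x17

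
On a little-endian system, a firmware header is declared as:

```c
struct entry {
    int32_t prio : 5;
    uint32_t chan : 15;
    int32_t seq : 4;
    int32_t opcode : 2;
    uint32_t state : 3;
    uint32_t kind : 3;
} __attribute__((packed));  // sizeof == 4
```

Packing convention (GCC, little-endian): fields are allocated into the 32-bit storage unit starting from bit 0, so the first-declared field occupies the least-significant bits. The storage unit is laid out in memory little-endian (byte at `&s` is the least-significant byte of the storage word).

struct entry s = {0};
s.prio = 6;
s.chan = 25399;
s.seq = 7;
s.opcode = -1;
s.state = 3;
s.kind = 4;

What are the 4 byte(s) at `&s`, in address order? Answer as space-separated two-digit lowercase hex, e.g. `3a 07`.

e6 66 7c 8f

prio (5b) val=6 bits=0x6 at bit 0: 0x00000006
chan (15b) val=25399 bits=0x6337 at bit 5: 0x000c66e6
seq (4b) val=7 bits=0x7 at bit 20: 0x007c66e6
opcode (2b) val=-1 bits=0x3 at bit 24: 0x037c66e6
state (3b) val=3 bits=0x3 at bit 26: 0x0f7c66e6
kind (3b) val=4 bits=0x4 at bit 29: 0x8f7c66e6
word = 0x8f7c66e6 → little-endian bytes:
  [0]=0xe6  [1]=0x66  [2]=0x7c  [3]=0x8f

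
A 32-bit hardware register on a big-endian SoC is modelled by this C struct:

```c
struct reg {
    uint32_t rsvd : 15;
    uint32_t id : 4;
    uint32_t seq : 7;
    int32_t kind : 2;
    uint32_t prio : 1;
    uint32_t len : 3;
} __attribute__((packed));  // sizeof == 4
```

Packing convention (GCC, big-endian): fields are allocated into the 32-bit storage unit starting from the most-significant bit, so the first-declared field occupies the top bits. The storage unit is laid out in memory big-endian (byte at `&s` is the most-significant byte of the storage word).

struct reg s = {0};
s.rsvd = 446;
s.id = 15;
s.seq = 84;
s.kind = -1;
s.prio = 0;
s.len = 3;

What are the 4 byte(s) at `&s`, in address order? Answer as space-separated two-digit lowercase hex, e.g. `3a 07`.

03 7d f5 33

[17+:15] rsvd=446 & 0x7fff = 0x1be; word=0x037c0000
[13+:4] id=15 & 0xf = 0xf; word=0x037de000
[6+:7] seq=84 & 0x7f = 0x54; word=0x037df500
[4+:2] kind=-1 & 0x3 = 0x3; word=0x037df530
[3+:1] prio=0 & 0x1 = 0x0; word=0x037df530
[0+:3] len=3 & 0x7 = 0x3; word=0x037df533
word = 0x037df533 → big-endian bytes:
  [0]=0x03  [1]=0x7d  [2]=0xf5  [3]=0x33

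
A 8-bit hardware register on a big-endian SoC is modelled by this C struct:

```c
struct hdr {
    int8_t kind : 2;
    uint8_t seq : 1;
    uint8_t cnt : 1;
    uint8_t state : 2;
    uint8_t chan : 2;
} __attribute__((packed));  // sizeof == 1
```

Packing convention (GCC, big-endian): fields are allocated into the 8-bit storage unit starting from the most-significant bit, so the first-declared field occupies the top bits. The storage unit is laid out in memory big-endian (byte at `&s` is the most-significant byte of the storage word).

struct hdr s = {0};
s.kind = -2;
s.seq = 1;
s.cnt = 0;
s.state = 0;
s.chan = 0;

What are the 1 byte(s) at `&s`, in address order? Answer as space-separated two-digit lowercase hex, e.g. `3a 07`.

a0

kind:2 = -2 → 0x2 << 6 → word 0x80
seq:1 = 1 → 0x1 << 5 → word 0xa0
cnt:1 = 0 → 0x0 << 4 → word 0xa0
state:2 = 0 → 0x0 << 2 → word 0xa0
chan:2 = 0 → 0x0 << 0 → word 0xa0
word = 0xa0 → big-endian bytes:
  [0]=0xa0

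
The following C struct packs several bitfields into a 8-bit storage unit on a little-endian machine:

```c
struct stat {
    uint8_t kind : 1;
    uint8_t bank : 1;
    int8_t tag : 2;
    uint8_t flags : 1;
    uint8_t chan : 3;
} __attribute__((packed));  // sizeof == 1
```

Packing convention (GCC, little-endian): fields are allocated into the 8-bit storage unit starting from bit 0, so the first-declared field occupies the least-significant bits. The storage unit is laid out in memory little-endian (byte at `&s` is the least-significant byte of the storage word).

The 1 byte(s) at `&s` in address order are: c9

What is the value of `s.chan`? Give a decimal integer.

[0]=0xc9 (little-endian) → word 0xc9
kind:1 @ bit 0 → (0xc9>>0)&0x1 = 0x1
bank:1 @ bit 1 → (0xc9>>1)&0x1 = 0x0
tag:2 @ bit 2 → (0xc9>>2)&0x3 = 0x2
flags:1 @ bit 4 → (0xc9>>4)&0x1 = 0x0
chan:3 @ bit 5 → (0xc9>>5)&0x7 = 0x6  ←

6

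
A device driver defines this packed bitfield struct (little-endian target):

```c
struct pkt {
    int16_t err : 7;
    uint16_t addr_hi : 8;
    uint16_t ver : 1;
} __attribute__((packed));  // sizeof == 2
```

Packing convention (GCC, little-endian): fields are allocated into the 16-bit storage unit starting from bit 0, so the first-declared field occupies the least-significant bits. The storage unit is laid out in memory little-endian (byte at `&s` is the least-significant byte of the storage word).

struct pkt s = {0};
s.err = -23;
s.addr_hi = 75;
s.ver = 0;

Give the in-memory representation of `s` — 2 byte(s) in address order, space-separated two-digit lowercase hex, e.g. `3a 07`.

err (7b) val=-23 bits=0x69 at bit 0: 0x0069
addr_hi (8b) val=75 bits=0x4b at bit 7: 0x25e9
ver (1b) val=0 bits=0x0 at bit 15: 0x25e9
word = 0x25e9 → little-endian bytes:
  [0]=0xe9  [1]=0x25

e9 25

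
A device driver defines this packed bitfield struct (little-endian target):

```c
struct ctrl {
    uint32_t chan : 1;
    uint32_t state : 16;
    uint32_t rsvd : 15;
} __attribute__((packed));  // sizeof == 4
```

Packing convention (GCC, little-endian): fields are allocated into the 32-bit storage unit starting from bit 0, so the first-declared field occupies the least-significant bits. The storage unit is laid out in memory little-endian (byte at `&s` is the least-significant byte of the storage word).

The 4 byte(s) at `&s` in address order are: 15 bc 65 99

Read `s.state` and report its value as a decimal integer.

[0]=0x15 [1]=0xbc [2]=0x65 [3]=0x99 (little-endian) → word 0x9965bc15
chan:1 @ bit 0 → (0x9965bc15>>0)&0x1 = 0x1
state:16 @ bit 1 → (0x9965bc15>>1)&0xffff = 0xde0a  ←
rsvd:15 @ bit 17 → (0x9965bc15>>17)&0x7fff = 0x4cb2

56842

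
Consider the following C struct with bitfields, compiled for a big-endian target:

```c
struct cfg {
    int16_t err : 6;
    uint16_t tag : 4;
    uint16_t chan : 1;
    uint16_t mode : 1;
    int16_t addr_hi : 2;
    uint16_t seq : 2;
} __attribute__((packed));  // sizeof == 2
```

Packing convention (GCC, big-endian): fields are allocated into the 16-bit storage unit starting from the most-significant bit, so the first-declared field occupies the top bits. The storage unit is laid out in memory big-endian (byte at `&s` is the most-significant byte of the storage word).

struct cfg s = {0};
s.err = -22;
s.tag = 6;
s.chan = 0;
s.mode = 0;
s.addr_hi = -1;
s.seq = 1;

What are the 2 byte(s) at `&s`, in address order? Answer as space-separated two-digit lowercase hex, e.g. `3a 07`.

[10+:6] err=-22 & 0x3f = 0x2a; word=0xa800
[6+:4] tag=6 & 0xf = 0x6; word=0xa980
[5+:1] chan=0 & 0x1 = 0x0; word=0xa980
[4+:1] mode=0 & 0x1 = 0x0; word=0xa980
[2+:2] addr_hi=-1 & 0x3 = 0x3; word=0xa98c
[0+:2] seq=1 & 0x3 = 0x1; word=0xa98d
word = 0xa98d → big-endian bytes:
  [0]=0xa9  [1]=0x8d

a9 8d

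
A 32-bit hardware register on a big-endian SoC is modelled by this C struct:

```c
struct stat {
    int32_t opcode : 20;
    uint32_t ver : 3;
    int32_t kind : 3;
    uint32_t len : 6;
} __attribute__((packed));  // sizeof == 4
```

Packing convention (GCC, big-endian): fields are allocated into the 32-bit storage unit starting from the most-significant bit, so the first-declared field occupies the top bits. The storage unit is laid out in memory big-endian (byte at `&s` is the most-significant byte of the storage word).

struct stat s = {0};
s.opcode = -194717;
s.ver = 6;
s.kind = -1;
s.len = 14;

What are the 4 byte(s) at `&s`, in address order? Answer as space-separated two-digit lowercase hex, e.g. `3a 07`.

opcode (20b) val=-194717 bits=0xd0763 at bit 12: 0xd0763000
ver (3b) val=6 bits=0x6 at bit 9: 0xd0763c00
kind (3b) val=-1 bits=0x7 at bit 6: 0xd0763dc0
len (6b) val=14 bits=0xe at bit 0: 0xd0763dce
word = 0xd0763dce → big-endian bytes:
  [0]=0xd0  [1]=0x76  [2]=0x3d  [3]=0xce

d0 76 3d ce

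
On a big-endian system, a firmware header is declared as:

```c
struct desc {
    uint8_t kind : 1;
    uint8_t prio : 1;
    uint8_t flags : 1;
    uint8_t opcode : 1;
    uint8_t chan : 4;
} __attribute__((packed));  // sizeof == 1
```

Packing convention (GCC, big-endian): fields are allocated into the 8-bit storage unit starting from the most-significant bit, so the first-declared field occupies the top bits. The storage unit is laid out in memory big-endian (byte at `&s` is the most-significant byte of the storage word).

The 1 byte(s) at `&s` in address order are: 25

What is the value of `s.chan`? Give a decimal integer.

5

[0]=0x25 (big-endian) → word 0x25
kind:1 @ bit 7 → (0x25>>7)&0x1 = 0x0
prio:1 @ bit 6 → (0x25>>6)&0x1 = 0x0
flags:1 @ bit 5 → (0x25>>5)&0x1 = 0x1
opcode:1 @ bit 4 → (0x25>>4)&0x1 = 0x0
chan:4 @ bit 0 → (0x25>>0)&0xf = 0x5  ←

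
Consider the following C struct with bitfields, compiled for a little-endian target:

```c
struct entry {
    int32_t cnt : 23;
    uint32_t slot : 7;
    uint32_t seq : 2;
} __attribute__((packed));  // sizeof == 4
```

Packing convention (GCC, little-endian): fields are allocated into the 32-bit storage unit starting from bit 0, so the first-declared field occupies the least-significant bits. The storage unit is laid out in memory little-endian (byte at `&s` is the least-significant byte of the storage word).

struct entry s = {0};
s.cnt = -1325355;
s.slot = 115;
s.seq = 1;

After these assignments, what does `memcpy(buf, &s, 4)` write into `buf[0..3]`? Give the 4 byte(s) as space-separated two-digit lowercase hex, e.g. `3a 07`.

d5 c6 eb 79

cnt:23 = -1325355 → 0x6bc6d5 << 0 → word 0x006bc6d5
slot:7 = 115 → 0x73 << 23 → word 0x39ebc6d5
seq:2 = 1 → 0x1 << 30 → word 0x79ebc6d5
word = 0x79ebc6d5 → little-endian bytes:
  [0]=0xd5  [1]=0xc6  [2]=0xeb  [3]=0x79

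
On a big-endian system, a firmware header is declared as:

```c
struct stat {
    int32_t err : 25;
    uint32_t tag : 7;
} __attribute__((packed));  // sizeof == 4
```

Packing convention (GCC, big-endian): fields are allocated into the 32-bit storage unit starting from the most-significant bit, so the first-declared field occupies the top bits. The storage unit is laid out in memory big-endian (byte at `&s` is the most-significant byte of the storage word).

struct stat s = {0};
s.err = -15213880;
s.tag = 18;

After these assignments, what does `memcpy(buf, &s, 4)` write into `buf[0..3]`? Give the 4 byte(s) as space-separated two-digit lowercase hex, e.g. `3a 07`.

err:25 = -15213880 → 0x117dac8 << 7 → word 0x8bed6400
tag:7 = 18 → 0x12 << 0 → word 0x8bed6412
word = 0x8bed6412 → big-endian bytes:
  [0]=0x8b  [1]=0xed  [2]=0x64  [3]=0x12

8b ed 64 12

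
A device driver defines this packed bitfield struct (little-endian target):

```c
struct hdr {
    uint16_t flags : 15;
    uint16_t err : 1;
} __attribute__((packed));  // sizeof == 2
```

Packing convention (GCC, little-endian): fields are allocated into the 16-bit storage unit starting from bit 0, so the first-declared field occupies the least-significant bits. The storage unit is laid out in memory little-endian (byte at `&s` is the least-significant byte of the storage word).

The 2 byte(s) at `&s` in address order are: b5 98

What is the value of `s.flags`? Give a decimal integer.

[0]=0xb5 [1]=0x98 (little-endian) → word 0x98b5
flags:15 @ bit 0 → (0x98b5>>0)&0x7fff = 0x18b5  ←
err:1 @ bit 15 → (0x98b5>>15)&0x1 = 0x1

6325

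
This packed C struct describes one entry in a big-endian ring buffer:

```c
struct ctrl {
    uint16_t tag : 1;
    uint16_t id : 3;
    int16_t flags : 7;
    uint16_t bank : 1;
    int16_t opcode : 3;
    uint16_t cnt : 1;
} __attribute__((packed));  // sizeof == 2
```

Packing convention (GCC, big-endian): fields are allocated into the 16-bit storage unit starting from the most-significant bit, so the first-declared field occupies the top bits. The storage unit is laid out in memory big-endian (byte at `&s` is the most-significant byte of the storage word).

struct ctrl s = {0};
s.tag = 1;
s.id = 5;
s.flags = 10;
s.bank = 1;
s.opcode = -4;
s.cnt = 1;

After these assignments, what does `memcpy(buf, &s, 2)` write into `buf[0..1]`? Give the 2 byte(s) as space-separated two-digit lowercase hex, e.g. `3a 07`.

d1 59

[15+:1] tag=1 & 0x1 = 0x1; word=0x8000
[12+:3] id=5 & 0x7 = 0x5; word=0xd000
[5+:7] flags=10 & 0x7f = 0xa; word=0xd140
[4+:1] bank=1 & 0x1 = 0x1; word=0xd150
[1+:3] opcode=-4 & 0x7 = 0x4; word=0xd158
[0+:1] cnt=1 & 0x1 = 0x1; word=0xd159
word = 0xd159 → big-endian bytes:
  [0]=0xd1  [1]=0x59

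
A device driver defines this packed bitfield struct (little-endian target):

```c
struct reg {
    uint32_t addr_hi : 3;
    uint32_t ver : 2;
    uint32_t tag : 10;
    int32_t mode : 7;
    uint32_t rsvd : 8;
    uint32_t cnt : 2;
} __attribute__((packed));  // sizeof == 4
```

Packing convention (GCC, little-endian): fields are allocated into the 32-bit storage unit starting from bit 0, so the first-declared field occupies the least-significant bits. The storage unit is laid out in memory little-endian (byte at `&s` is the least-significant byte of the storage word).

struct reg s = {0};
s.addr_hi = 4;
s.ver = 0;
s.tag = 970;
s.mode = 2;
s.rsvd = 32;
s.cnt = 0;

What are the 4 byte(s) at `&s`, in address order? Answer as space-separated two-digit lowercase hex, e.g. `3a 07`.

44 79 01 08

addr_hi:3 = 4 → 0x4 << 0 → word 0x00000004
ver:2 = 0 → 0x0 << 3 → word 0x00000004
tag:10 = 970 → 0x3ca << 5 → word 0x00007944
mode:7 = 2 → 0x2 << 15 → word 0x00017944
rsvd:8 = 32 → 0x20 << 22 → word 0x08017944
cnt:2 = 0 → 0x0 << 30 → word 0x08017944
word = 0x08017944 → little-endian bytes:
  [0]=0x44  [1]=0x79  [2]=0x01  [3]=0x08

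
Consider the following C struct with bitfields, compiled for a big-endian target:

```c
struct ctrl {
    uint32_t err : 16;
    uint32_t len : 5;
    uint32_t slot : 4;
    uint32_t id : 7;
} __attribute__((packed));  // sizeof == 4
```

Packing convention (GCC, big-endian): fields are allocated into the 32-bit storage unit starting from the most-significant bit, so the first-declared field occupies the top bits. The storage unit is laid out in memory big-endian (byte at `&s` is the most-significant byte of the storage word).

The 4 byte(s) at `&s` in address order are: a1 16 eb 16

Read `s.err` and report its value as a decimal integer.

[0]=0xa1 [1]=0x16 [2]=0xeb [3]=0x16 (big-endian) → word 0xa116eb16
err [16+:16] = (word>>16) & 0xffff = 41238  ←
len [11+:5] = (word>>11) & 0x1f = 29
slot [7+:4] = (word>>7) & 0xf = 6
id [0+:7] = (word>>0) & 0x7f = 22

41238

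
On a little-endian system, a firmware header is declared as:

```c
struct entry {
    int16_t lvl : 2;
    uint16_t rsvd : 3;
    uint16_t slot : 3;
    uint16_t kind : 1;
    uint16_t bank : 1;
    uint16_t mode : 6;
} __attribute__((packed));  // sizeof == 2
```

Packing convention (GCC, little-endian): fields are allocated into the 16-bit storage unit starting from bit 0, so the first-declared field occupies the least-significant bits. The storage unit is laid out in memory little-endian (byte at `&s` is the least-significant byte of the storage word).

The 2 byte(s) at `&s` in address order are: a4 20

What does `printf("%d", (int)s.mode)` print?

[0]=0xa4 [1]=0x20 (little-endian) → word 0x20a4
lvl [0+:2] = (word>>0) & 0x3 = 0
rsvd [2+:3] = (word>>2) & 0x7 = 1
slot [5+:3] = (word>>5) & 0x7 = 5
kind [8+:1] = (word>>8) & 0x1 = 0
bank [9+:1] = (word>>9) & 0x1 = 0
mode [10+:6] = (word>>10) & 0x3f = 8  ←

8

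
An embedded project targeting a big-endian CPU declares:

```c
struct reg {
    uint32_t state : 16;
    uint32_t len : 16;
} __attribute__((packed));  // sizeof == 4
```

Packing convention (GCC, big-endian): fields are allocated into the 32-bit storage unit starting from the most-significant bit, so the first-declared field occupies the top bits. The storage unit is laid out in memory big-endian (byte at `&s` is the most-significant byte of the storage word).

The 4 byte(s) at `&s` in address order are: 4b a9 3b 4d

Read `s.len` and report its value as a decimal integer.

15181

[0]=0x4b [1]=0xa9 [2]=0x3b [3]=0x4d (big-endian) → word 0x4ba93b4d
state:16 @ bit 16 → (0x4ba93b4d>>16)&0xffff = 0x4ba9
len:16 @ bit 0 → (0x4ba93b4d>>0)&0xffff = 0x3b4d  ←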